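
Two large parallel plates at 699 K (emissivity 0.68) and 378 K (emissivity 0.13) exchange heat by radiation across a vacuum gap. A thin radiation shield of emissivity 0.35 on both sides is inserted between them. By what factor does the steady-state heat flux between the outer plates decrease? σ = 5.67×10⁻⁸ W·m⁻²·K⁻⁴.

factor ≈ 1.58

Without shield: q₀ = σΔ(T⁴)/(1/ε₁+1/ε₂−1) with denominator 8.163.
With shield the two gaps are in series; the resistances add: (1/ε₁+1/ε_s−1)+(1/ε_s+1/ε₂−1) = 3.328+9.549 = 12.88.
Heat-flux ratio q₀/q = 12.88/8.163.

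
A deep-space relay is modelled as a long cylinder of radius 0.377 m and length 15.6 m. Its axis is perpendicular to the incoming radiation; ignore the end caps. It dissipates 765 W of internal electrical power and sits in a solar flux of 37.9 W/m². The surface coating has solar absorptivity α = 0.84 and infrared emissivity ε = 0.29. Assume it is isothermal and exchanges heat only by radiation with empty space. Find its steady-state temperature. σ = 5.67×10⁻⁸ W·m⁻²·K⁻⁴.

At steady state, absorbed solar power + internal power = radiated power.
Absorbed: α·S·A_cross = 0.84·37.9·11.76 = 374.5 W (cross-section 2rL).
Total input = 374.5 + 765 = 1139 W.
Radiated: εσ·A_surf·T⁴ with A_surf = 2πrL = 36.95 m².
T⁴ = 1139/(0.29·5.67×10⁻⁸·36.95) = 1.875×10⁹ K⁴.

T ≈ 208 K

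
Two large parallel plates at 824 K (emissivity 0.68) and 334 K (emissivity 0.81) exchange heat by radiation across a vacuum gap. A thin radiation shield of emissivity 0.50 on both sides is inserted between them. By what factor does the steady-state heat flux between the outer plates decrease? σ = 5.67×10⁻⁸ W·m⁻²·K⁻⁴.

Without shield: q₀ = σΔ(T⁴)/(1/ε₁+1/ε₂−1) with denominator 1.705.
With shield the two gaps are in series; the resistances add: (1/ε₁+1/ε_s−1)+(1/ε_s+1/ε₂−1) = 2.471+2.235 = 4.705.
Heat-flux ratio q₀/q = 4.705/1.705.

factor ≈ 2.76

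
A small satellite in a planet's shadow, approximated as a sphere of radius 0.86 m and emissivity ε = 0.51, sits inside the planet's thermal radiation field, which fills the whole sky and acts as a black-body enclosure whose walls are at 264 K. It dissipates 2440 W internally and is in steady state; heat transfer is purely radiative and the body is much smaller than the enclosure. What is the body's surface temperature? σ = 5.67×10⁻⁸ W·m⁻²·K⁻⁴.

For a small grey body in a large enclosure, net radiated power = εσA(T⁴ − T_w⁴).
Steady state: P = εσA(T⁴ − T_w⁴) with A = 4πr² = 9.294 m².
T⁴ = P/(εσA) + T_w⁴ = 2440/(0.51·5.67×10⁻⁸·9.294) + (264)⁴
    = 9.079×10⁹ + 4.858×10⁹ = 1.394×10¹⁰ K⁴.

T ≈ 344 K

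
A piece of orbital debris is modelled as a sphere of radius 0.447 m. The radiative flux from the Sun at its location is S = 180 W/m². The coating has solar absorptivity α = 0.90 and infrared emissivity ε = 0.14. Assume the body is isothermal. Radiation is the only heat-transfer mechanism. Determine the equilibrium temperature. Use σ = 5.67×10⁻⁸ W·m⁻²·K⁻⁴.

T ≈ 267 K

At equilibrium, absorbed power = emitted power.
Absorbing cross-section = πr² = 0.6277 m²; emitting surface = 4πr² = 2.511 m² (ratio 4).
αS·A_cross = εσ·A_surf·T⁴  ⇒  T⁴ = αS/(ε·4σ).
T⁴ = 0.900·180/(0.14·4·5.67×10⁻⁸) = 5.102×10⁹ K⁴.
T = (5.102×10⁹)^(1/4).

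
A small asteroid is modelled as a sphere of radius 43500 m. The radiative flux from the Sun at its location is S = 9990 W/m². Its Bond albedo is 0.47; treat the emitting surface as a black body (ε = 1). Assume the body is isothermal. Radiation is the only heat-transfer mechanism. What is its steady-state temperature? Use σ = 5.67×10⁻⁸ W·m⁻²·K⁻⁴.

At equilibrium, absorbed power = emitted power.
Absorbing cross-section = πr² = 5.945×10⁹ m²; emitting surface = 4πr² = 2.378×10¹⁰ m² (ratio 4).
(1−a)S·A_cross = εσ·A_surf·T⁴  ⇒  T⁴ = (1−a)S/(4σ).
T⁴ = 0.530·9990/(4·5.67×10⁻⁸) = 2.335×10¹⁰ K⁴.
T = (2.335×10¹⁰)^(1/4).

T ≈ 391 K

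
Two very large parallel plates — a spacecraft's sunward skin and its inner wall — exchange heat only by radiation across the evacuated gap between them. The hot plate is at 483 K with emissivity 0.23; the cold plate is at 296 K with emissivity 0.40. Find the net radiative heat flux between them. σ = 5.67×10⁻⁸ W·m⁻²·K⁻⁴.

q ≈ 453 W/m²

For two infinite grey parallel plates, q = σ(T₁⁴ − T₂⁴)/(1/ε₁ + 1/ε₂ − 1).
T₁⁴ − T₂⁴ = 5.442×10¹⁰ − 7.677×10⁹ = 4.675×10¹⁰ K⁴.
1/ε₁ + 1/ε₂ − 1 = 4.348 + 2.500 − 1 = 5.848.
q = 5.67×10⁻⁸ × 4.675×10¹⁰ / 5.848.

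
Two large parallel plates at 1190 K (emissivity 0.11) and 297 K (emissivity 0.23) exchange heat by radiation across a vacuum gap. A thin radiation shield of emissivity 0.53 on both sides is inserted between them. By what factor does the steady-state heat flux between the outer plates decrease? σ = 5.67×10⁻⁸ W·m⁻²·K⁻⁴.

Without shield: q₀ = σΔ(T⁴)/(1/ε₁+1/ε₂−1) with denominator 12.44.
With shield the two gaps are in series; the resistances add: (1/ε₁+1/ε_s−1)+(1/ε_s+1/ε₂−1) = 9.978+5.235 = 15.21.
Heat-flux ratio q₀/q = 15.21/12.44.

factor ≈ 1.22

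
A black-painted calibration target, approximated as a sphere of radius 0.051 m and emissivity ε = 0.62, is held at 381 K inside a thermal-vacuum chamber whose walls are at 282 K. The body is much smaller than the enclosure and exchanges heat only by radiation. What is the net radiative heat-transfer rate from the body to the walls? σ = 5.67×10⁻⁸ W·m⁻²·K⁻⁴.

For a small grey body in a large enclosure: P_net = εσA(T_body⁴ − T_wall⁴).
A = 4πr² = 0.03269 m²; T_body⁴ − T_wall⁴ = 2.107×10¹⁰ − 6.324×10⁹ = 1.475×10¹⁰ K⁴.
|P_net| = 0.62·5.67×10⁻⁸·0.03269·1.475×10¹⁰.

P_net ≈ 16.9 W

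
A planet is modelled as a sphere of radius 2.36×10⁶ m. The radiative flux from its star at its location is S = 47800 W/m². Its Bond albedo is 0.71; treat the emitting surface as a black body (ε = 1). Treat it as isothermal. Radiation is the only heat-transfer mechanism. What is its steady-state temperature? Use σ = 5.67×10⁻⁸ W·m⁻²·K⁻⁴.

At equilibrium, absorbed power = emitted power.
Absorbing cross-section = πr² = 1.750×10¹³ m²; emitting surface = 4πr² = 6.999×10¹³ m² (ratio 4).
(1−a)S·A_cross = εσ·A_surf·T⁴  ⇒  T⁴ = (1−a)S/(4σ).
T⁴ = 0.290·47800/(4·5.67×10⁻⁸) = 6.112×10¹⁰ K⁴.
T = (6.112×10¹⁰)^(1/4).

T ≈ 497 K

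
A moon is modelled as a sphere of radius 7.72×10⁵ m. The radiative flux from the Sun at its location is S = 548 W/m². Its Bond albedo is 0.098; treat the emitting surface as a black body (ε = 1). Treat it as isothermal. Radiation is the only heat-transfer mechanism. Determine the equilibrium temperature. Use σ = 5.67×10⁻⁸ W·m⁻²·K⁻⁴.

T ≈ 216 K

At equilibrium, absorbed power = emitted power.
Absorbing cross-section = πr² = 1.872×10¹² m²; emitting surface = 4πr² = 7.489×10¹² m² (ratio 4).
(1−a)S·A_cross = εσ·A_surf·T⁴  ⇒  T⁴ = (1−a)S/(4σ).
T⁴ = 0.902·548/(4·5.67×10⁻⁸) = 2.179×10⁹ K⁴.
T = (2.179×10⁹)^(1/4).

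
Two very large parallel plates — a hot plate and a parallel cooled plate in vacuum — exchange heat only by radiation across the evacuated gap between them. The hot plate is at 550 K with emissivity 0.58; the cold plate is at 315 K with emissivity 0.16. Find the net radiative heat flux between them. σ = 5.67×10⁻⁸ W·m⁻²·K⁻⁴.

q ≈ 664 W/m²

For two infinite grey parallel plates, q = σ(T₁⁴ − T₂⁴)/(1/ε₁ + 1/ε₂ − 1).
T₁⁴ − T₂⁴ = 9.151×10¹⁰ − 9.846×10⁹ = 8.166×10¹⁰ K⁴.
1/ε₁ + 1/ε₂ − 1 = 1.724 + 6.250 − 1 = 6.974.
q = 5.67×10⁻⁸ × 8.166×10¹⁰ / 6.974.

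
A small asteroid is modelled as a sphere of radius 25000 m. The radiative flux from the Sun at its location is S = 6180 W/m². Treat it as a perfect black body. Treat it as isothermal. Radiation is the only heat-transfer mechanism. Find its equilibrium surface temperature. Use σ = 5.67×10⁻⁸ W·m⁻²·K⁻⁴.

T ≈ 406 K

At equilibrium, absorbed power = emitted power.
Absorbing cross-section = πr² = 1.963×10⁹ m²; emitting surface = 4πr² = 7.854×10⁹ m² (ratio 4).
S·A_cross = εσ·A_surf·T⁴  ⇒  T⁴ = S/(4σ).
T⁴ = 1.00·6180/(4·5.67×10⁻⁸) = 2.725×10¹⁰ K⁴.
T = (2.725×10¹⁰)^(1/4).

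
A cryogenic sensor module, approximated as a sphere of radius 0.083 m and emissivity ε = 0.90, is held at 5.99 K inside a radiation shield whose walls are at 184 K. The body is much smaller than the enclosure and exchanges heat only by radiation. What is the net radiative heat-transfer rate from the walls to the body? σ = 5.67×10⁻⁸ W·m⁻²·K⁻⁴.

For a small grey body in a large enclosure: P_net = εσA(T_body⁴ − T_wall⁴).
A = 4πr² = 0.08657 m²; T_body⁴ − T_wall⁴ = 1287 − 1.146×10⁹ = -1.146×10⁹ K⁴.
|P_net| = 0.90·5.67×10⁻⁸·0.08657·1.146×10⁹.

P_net ≈ 5.06 W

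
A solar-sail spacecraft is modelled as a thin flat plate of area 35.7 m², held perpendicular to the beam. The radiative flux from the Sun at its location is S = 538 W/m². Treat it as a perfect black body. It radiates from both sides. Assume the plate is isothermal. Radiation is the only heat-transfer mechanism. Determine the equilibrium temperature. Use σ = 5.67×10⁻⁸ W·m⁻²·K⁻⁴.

At equilibrium, absorbed power = emitted power.
Absorbing cross-section = A = 35.70 m²; emitting surface = 2A = 71.40 m² (ratio 2).
S·A_cross = εσ·A_surf·T⁴  ⇒  T⁴ = S/(2σ).
T⁴ = 1.00·538/(2·5.67×10⁻⁸) = 4.744×10⁹ K⁴.
T = (4.744×10⁹)^(1/4).

T ≈ 262 K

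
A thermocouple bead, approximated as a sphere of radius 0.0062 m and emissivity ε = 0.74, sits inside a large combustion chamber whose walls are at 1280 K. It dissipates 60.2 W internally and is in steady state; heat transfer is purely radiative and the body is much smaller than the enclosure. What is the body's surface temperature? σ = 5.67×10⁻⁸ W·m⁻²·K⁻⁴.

For a small grey body in a large enclosure, net radiated power = εσA(T⁴ − T_w⁴).
Steady state: P = εσA(T⁴ − T_w⁴) with A = 4πr² = 4.831×10⁻⁴ m².
T⁴ = P/(εσA) + T_w⁴ = 60.2/(0.74·5.67×10⁻⁸·4.831×10⁻⁴) + (1280)⁴
    = 2.970×10¹² + 2.684×10¹² = 5.655×10¹² K⁴.

T ≈ 1540 K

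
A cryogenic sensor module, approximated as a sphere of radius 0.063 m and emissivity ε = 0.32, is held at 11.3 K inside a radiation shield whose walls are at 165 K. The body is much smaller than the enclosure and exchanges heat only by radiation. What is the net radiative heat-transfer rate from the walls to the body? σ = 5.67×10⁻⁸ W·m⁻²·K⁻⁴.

For a small grey body in a large enclosure: P_net = εσA(T_body⁴ − T_wall⁴).
A = 4πr² = 0.04988 m²; T_body⁴ − T_wall⁴ = 16300 − 7.412×10⁸ = -7.412×10⁸ K⁴.
|P_net| = 0.32·5.67×10⁻⁸·0.04988·7.412×10⁸.

P_net ≈ 0.671 W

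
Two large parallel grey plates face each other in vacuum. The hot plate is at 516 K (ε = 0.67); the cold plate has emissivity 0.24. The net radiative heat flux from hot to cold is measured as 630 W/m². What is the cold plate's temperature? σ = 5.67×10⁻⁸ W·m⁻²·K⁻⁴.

q = σ(T₁⁴ − T₂⁴)/(1/ε₁ + 1/ε₂ − 1); denominator = 4.659.
T₂⁴ = T₁⁴ − q·(1/ε₁+1/ε₂−1)/σ = 7.089×10¹⁰ − 630·4.659/5.67×10⁻⁸
    = 1.912×10¹⁰ K⁴.

T₂ ≈ 372 K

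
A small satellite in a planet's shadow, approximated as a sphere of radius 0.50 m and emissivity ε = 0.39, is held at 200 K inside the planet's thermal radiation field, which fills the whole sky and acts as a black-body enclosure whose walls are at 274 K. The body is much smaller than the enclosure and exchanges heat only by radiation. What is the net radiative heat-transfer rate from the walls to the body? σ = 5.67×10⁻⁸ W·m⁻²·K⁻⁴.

For a small grey body in a large enclosure: P_net = εσA(T_body⁴ − T_wall⁴).
A = 4πr² = 3.142 m²; T_body⁴ − T_wall⁴ = 1.600×10⁹ − 5.636×10⁹ = -4.036×10⁹ K⁴.
|P_net| = 0.39·5.67×10⁻⁸·3.142·4.036×10⁹.

P_net ≈ 280 W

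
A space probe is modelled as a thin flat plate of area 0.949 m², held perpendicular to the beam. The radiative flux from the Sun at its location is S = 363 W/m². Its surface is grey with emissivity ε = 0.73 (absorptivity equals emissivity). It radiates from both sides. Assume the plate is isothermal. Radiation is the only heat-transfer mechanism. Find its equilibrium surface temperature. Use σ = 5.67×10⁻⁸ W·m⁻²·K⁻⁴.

At equilibrium, absorbed power = emitted power.
Absorbing cross-section = A = 0.9490 m²; emitting surface = 2A = 1.898 m² (ratio 2).
εS·A_cross = εσ·A_surf·T⁴  ⇒  T⁴ = S/(2σ)   (ε cancels).
T⁴ = 363/(2·5.67×10⁻⁸) = 3.201×10⁹ K⁴.
T = (3.201×10⁹)^(1/4).

T ≈ 238 K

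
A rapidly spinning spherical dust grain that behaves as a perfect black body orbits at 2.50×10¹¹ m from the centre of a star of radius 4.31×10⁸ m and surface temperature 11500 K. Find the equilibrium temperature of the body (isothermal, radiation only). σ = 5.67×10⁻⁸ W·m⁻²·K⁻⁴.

T ≈ 338 K

The star's surface emits σT_*⁴; at distance d the flux is S = σT_*⁴(R_*/d)².
S = 5.67×10⁻⁸·(11500)⁴·(4.31×10⁸/2.50×10¹¹)² = 2947 W/m².
For an isothermal sphere T⁴ = (1−a)S/(4σ) = 1.300×10¹⁰ K⁴.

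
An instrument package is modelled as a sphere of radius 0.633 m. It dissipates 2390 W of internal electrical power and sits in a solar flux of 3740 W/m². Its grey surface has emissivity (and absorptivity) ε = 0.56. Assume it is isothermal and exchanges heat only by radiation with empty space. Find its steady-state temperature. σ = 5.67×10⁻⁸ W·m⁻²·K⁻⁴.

T ≈ 421 K

At steady state, absorbed solar power + internal power = radiated power.
Absorbed: α·S·A_cross = 0.56·3740·1.259 = 2636 W (cross-section πr²).
Total input = 2636 + 2390 = 5026 W.
Radiated: εσ·A_surf·T⁴ with A_surf = 4πr² = 5.035 m².
T⁴ = 5026/(0.56·5.67×10⁻⁸·5.035) = 3.144×10¹⁰ K⁴.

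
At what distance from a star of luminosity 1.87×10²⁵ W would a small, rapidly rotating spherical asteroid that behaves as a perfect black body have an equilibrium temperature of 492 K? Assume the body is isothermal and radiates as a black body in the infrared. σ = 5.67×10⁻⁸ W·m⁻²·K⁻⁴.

For an isothermal black-emitting sphere, (1−a)S·πr² = σ·4πr²·T⁴ ⇒ S = 4σT⁴/(1−a).
S = 4·5.67×10⁻⁸·(492)⁴/1.00 = 13290 W/m².
Flux falls as S = L/(4πd²), so d = √(L/(4πS)) = √(1.87×10²⁵/(4π·13290)).

d ≈ 1.06×10¹⁰ m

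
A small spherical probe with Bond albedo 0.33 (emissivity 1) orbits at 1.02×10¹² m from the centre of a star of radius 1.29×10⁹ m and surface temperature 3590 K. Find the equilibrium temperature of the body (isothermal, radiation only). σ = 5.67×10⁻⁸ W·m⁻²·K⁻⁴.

T ≈ 81.7 K

The star's surface emits σT_*⁴; at distance d the flux is S = σT_*⁴(R_*/d)².
S = 5.67×10⁻⁸·(3590)⁴·(1.29×10⁹/1.02×10¹²)² = 15.06 W/m².
For an isothermal sphere T⁴ = (1−a)S/(4σ) = 4.450×10⁷ K⁴.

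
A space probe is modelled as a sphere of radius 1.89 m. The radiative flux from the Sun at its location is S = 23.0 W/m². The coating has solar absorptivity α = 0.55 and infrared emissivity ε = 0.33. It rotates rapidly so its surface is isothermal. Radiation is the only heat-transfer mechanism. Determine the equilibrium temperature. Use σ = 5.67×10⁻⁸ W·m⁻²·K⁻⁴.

T ≈ 114 K

At equilibrium, absorbed power = emitted power.
Absorbing cross-section = πr² = 11.22 m²; emitting surface = 4πr² = 44.89 m² (ratio 4).
αS·A_cross = εσ·A_surf·T⁴  ⇒  T⁴ = αS/(ε·4σ).
T⁴ = 0.550·23.0/(0.33·4·5.67×10⁻⁸) = 1.690×10⁸ K⁴.
T = (1.690×10⁸)^(1/4).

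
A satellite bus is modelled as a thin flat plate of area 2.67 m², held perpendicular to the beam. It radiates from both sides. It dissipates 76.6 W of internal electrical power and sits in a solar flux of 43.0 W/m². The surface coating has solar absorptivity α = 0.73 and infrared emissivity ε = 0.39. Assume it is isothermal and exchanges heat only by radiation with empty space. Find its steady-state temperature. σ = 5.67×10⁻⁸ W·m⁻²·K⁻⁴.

T ≈ 192 K

At steady state, absorbed solar power + internal power = radiated power.
Absorbed: α·S·A_cross = 0.73·43.0·2.670 = 83.81 W (cross-section A).
Total input = 83.81 + 76.6 = 160.4 W.
Radiated: εσ·A_surf·T⁴ with A_surf = 2A = 5.340 m².
T⁴ = 160.4/(0.39·5.67×10⁻⁸·5.340) = 1.358×10⁹ K⁴.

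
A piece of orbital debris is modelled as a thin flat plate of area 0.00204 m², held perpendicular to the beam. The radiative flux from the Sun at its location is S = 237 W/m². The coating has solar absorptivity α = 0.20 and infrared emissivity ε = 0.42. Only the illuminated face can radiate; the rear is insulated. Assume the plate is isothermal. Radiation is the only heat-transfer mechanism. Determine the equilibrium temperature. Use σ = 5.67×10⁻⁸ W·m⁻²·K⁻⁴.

At equilibrium, absorbed power = emitted power.
Absorbing cross-section = A = 0.002040 m²; emitting surface = A = 0.002040 m² (ratio 1).
αS·A_cross = εσ·A_surf·T⁴  ⇒  T⁴ = αS/(ε·1σ).
T⁴ = 0.200·237/(0.42·1·5.67×10⁻⁸) = 1.990×10⁹ K⁴.
T = (1.990×10⁹)^(1/4).

T ≈ 211 K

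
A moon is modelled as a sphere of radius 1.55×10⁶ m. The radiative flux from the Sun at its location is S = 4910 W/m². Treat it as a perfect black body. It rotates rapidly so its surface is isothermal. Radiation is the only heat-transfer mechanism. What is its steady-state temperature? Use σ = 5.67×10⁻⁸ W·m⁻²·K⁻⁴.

T ≈ 384 K

At equilibrium, absorbed power = emitted power.
Absorbing cross-section = πr² = 7.548×10¹² m²; emitting surface = 4πr² = 3.019×10¹³ m² (ratio 4).
S·A_cross = εσ·A_surf·T⁴  ⇒  T⁴ = S/(4σ).
T⁴ = 1.00·4910/(4·5.67×10⁻⁸) = 2.165×10¹⁰ K⁴.
T = (2.165×10¹⁰)^(1/4).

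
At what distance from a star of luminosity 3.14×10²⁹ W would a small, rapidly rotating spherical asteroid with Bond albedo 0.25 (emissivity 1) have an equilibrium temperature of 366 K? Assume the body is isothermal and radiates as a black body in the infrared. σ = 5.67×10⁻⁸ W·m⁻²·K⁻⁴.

For an isothermal black-emitting sphere, (1−a)S·πr² = σ·4πr²·T⁴ ⇒ S = 4σT⁴/(1−a).
S = 4·5.67×10⁻⁸·(366)⁴/0.750 = 5426 W/m².
Flux falls as S = L/(4πd²), so d = √(L/(4πS)) = √(3.14×10²⁹/(4π·5426)).

d ≈ 2.15×10¹² m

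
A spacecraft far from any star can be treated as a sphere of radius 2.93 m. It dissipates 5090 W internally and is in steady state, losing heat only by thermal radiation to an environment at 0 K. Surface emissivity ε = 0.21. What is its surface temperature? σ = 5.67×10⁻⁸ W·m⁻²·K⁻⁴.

T ≈ 251 K

Steady state: internal power = radiated power, P = εσA T⁴.
Radiating area A = 4πr² = 107.9 m².
T⁴ = P/(εσA) = 5090/(0.21·5.67×10⁻⁸·107.9) = 3.963×10⁹ K⁴.
T = (3.963×10⁹)^(1/4).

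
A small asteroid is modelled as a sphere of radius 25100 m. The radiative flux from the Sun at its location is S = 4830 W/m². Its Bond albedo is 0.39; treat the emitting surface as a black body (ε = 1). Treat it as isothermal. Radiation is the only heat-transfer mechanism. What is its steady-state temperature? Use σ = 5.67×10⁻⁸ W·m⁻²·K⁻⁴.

At equilibrium, absorbed power = emitted power.
Absorbing cross-section = πr² = 1.979×10⁹ m²; emitting surface = 4πr² = 7.917×10⁹ m² (ratio 4).
(1−a)S·A_cross = εσ·A_surf·T⁴  ⇒  T⁴ = (1−a)S/(4σ).
T⁴ = 0.610·4830/(4·5.67×10⁻⁸) = 1.299×10¹⁰ K⁴.
T = (1.299×10¹⁰)^(1/4).

T ≈ 338 K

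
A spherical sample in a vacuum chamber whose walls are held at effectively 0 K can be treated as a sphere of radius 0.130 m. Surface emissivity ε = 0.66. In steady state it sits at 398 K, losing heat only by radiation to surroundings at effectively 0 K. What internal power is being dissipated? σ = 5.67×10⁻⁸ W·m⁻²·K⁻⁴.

Steady state: P = εσA T⁴.
A = 4πr² = 0.2124 m²; T⁴ = (398)⁴ = 2.509×10¹⁰ K⁴.
P = 0.66 × 5.67×10⁻⁸ × 0.2124 × 2.509×10¹⁰.

P ≈ 199 W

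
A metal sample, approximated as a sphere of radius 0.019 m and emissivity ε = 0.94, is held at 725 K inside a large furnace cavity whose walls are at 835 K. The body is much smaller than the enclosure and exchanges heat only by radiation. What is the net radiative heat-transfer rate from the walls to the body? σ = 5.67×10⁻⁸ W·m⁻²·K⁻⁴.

For a small grey body in a large enclosure: P_net = εσA(T_body⁴ − T_wall⁴).
A = 4πr² = 0.004536 m²; T_body⁴ − T_wall⁴ = 2.763×10¹¹ − 4.861×10¹¹ = -2.098×10¹¹ K⁴.
|P_net| = 0.94·5.67×10⁻⁸·0.004536·2.098×10¹¹.

P_net ≈ 50.7 W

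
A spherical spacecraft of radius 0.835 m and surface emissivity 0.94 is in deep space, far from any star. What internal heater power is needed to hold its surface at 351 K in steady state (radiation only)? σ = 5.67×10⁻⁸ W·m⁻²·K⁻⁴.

P ≈ 7090 W

P = εσ·4πr²·T⁴.
4πr² = 8.762 m²; T⁴ = 1.518×10¹⁰ K⁴.
P = 0.94·5.67×10⁻⁸·8.762·1.518×10¹⁰.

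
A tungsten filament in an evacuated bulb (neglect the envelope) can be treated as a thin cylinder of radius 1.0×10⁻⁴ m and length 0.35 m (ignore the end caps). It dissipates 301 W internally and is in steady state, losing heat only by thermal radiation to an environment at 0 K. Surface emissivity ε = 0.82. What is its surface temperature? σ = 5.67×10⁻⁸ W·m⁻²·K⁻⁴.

Steady state: internal power = radiated power, P = εσA T⁴.
Radiating area A = 2πrL = 2.199×10⁻⁴ m².
T⁴ = P/(εσA) = 301/(0.82·5.67×10⁻⁸·2.199×10⁻⁴) = 2.944×10¹³ K⁴.
T = (2.944×10¹³)^(1/4).

T ≈ 2330 K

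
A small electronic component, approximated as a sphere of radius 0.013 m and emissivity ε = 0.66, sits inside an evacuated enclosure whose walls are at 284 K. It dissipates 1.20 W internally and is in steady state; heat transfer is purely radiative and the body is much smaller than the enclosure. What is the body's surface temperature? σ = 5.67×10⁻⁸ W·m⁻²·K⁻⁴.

T ≈ 383 K

For a small grey body in a large enclosure, net radiated power = εσA(T⁴ − T_w⁴).
Steady state: P = εσA(T⁴ − T_w⁴) with A = 4πr² = 0.002124 m².
T⁴ = P/(εσA) + T_w⁴ = 1.20/(0.66·5.67×10⁻⁸·0.002124) + (284)⁴
    = 1.510×10¹⁰ + 6.505×10⁹ = 2.160×10¹⁰ K⁴.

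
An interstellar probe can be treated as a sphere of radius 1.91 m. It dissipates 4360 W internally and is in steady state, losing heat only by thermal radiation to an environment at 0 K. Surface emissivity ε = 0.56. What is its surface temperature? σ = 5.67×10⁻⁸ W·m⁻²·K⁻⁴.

T ≈ 234 K

Steady state: internal power = radiated power, P = εσA T⁴.
Radiating area A = 4πr² = 45.84 m².
T⁴ = P/(εσA) = 4360/(0.56·5.67×10⁻⁸·45.84) = 2.995×10⁹ K⁴.
T = (2.995×10⁹)^(1/4).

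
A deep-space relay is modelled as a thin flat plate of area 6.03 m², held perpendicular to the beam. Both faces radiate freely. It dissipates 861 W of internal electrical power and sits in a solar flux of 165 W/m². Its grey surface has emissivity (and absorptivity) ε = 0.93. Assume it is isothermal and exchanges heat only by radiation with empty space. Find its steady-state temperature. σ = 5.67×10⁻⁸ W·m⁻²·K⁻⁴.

T ≈ 230 K

At steady state, absorbed solar power + internal power = radiated power.
Absorbed: α·S·A_cross = 0.93·165·6.030 = 925.3 W (cross-section A).
Total input = 925.3 + 861 = 1786 W.
Radiated: εσ·A_surf·T⁴ with A_surf = 2A = 12.06 m².
T⁴ = 1786/(0.93·5.67×10⁻⁸·12.06) = 2.809×10⁹ K⁴.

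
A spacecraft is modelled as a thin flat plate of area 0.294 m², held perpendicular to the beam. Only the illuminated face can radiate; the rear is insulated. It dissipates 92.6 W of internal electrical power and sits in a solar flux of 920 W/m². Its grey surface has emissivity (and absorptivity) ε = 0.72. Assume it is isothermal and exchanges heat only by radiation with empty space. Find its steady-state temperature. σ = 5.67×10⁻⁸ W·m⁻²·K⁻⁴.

At steady state, absorbed solar power + internal power = radiated power.
Absorbed: α·S·A_cross = 0.72·920·0.2940 = 194.7 W (cross-section A).
Total input = 194.7 + 92.6 = 287.3 W.
Radiated: εσ·A_surf·T⁴ with A_surf = A = 0.2940 m².
T⁴ = 287.3/(0.72·5.67×10⁻⁸·0.2940) = 2.394×10¹⁰ K⁴.

T ≈ 393 K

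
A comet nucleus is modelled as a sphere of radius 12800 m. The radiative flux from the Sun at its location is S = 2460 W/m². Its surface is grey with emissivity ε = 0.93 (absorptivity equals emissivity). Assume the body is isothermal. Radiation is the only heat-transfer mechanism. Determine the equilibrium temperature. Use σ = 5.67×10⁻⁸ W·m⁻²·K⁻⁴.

T ≈ 323 K

At equilibrium, absorbed power = emitted power.
Absorbing cross-section = πr² = 5.147×10⁸ m²; emitting surface = 4πr² = 2.059×10⁹ m² (ratio 4).
εS·A_cross = εσ·A_surf·T⁴  ⇒  T⁴ = S/(4σ)   (ε cancels).
T⁴ = 2460/(4·5.67×10⁻⁸) = 1.085×10¹⁰ K⁴.
T = (1.085×10¹⁰)^(1/4).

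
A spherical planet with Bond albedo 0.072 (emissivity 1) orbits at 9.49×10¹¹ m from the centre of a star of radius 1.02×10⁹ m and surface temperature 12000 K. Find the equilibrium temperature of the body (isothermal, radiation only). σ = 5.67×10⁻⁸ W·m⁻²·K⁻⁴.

T ≈ 273 K

The star's surface emits σT_*⁴; at distance d the flux is S = σT_*⁴(R_*/d)².
S = 5.67×10⁻⁸·(12000)⁴·(1.02×10⁹/9.49×10¹¹)² = 1358 W/m².
For an isothermal sphere T⁴ = (1−a)S/(4σ) = 5.558×10⁹ K⁴.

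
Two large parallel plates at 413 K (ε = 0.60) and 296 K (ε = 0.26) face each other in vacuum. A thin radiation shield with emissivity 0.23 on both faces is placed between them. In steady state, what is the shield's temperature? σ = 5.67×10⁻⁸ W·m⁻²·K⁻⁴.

T_s ≈ 377 K

In steady state the net flux on the hot side equals that on the cold side.
σ(T₁⁴−T_s⁴)/D₁ = σ(T_s⁴−T₂⁴)/D₂, with D₁ = 1/ε₁+1/ε_s−1 = 5.014, D₂ = 1/ε_s+1/ε₂−1 = 7.194.
Solve for T_s⁴: T_s⁴ = (D₂·T₁⁴ + D₁·T₂⁴)/(D₁+D₂) = 2.030×10¹⁰ K⁴.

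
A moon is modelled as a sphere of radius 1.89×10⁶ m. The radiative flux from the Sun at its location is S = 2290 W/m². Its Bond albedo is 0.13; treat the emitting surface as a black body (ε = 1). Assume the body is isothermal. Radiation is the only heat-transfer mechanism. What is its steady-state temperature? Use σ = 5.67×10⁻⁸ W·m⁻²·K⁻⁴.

T ≈ 306 K

At equilibrium, absorbed power = emitted power.
Absorbing cross-section = πr² = 1.122×10¹³ m²; emitting surface = 4πr² = 4.489×10¹³ m² (ratio 4).
(1−a)S·A_cross = εσ·A_surf·T⁴  ⇒  T⁴ = (1−a)S/(4σ).
T⁴ = 0.870·2290/(4·5.67×10⁻⁸) = 8.784×10⁹ K⁴.
T = (8.784×10⁹)^(1/4).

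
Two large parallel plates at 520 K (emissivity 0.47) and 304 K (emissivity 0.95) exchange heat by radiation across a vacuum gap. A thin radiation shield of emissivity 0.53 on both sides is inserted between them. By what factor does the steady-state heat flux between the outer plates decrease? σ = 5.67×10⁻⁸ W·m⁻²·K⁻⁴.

factor ≈ 2.27

Without shield: q₀ = σΔ(T⁴)/(1/ε₁+1/ε₂−1) with denominator 2.180.
With shield the two gaps are in series; the resistances add: (1/ε₁+1/ε_s−1)+(1/ε_s+1/ε₂−1) = 3.014+1.939 = 4.954.
Heat-flux ratio q₀/q = 4.954/2.180.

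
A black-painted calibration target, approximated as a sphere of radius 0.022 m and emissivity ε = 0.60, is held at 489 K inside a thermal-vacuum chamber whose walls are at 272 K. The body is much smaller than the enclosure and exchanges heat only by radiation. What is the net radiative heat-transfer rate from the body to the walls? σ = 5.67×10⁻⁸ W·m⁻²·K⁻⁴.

P_net ≈ 10.7 W

For a small grey body in a large enclosure: P_net = εσA(T_body⁴ − T_wall⁴).
A = 4πr² = 0.006082 m²; T_body⁴ − T_wall⁴ = 5.718×10¹⁰ − 5.474×10⁹ = 5.171×10¹⁰ K⁴.
|P_net| = 0.60·5.67×10⁻⁸·0.006082·5.171×10¹⁰.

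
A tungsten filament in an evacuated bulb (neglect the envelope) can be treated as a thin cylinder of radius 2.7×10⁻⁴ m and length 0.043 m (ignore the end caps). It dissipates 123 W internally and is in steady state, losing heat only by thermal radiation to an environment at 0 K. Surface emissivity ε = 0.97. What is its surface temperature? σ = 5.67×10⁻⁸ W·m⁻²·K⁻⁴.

T ≈ 2350 K

Steady state: internal power = radiated power, P = εσA T⁴.
Radiating area A = 2πrL = 7.295×10⁻⁵ m².
T⁴ = P/(εσA) = 123/(0.97·5.67×10⁻⁸·7.295×10⁻⁵) = 3.066×10¹³ K⁴.
T = (3.066×10¹³)^(1/4).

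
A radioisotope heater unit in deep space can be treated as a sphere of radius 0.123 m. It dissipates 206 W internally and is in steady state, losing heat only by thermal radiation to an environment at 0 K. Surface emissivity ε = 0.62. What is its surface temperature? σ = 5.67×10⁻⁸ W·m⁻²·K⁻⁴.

Steady state: internal power = radiated power, P = εσA T⁴.
Radiating area A = 4πr² = 0.1901 m².
T⁴ = P/(εσA) = 206/(0.62·5.67×10⁻⁸·0.1901) = 3.082×10¹⁰ K⁴.
T = (3.082×10¹⁰)^(1/4).

T ≈ 419 K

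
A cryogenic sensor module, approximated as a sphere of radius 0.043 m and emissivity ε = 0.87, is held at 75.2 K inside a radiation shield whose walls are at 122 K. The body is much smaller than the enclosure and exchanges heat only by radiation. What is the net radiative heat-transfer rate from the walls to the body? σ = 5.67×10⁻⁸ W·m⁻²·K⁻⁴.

For a small grey body in a large enclosure: P_net = εσA(T_body⁴ − T_wall⁴).
A = 4πr² = 0.02324 m²; T_body⁴ − T_wall⁴ = 3.198×10⁷ − 2.215×10⁸ = -1.896×10⁸ K⁴.
|P_net| = 0.87·5.67×10⁻⁸·0.02324·1.896×10⁸.

P_net ≈ 0.217 W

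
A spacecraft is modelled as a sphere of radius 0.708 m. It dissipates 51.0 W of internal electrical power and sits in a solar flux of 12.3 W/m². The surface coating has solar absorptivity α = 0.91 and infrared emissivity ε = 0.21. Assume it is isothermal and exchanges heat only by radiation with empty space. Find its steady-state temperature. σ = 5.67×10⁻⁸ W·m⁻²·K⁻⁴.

T ≈ 174 K

At steady state, absorbed solar power + internal power = radiated power.
Absorbed: α·S·A_cross = 0.91·12.3·1.575 = 17.63 W (cross-section πr²).
Total input = 17.63 + 51.0 = 68.63 W.
Radiated: εσ·A_surf·T⁴ with A_surf = 4πr² = 6.299 m².
T⁴ = 68.63/(0.21·5.67×10⁻⁸·6.299) = 9.150×10⁸ K⁴.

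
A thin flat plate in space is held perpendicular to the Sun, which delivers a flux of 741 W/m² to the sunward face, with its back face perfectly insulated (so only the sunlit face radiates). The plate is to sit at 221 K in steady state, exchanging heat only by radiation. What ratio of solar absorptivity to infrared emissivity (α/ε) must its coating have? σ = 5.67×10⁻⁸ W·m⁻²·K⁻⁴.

α/ε ≈ 0.183

Balance: αS·A = εσ·1A·T⁴ ⇒ α/ε = σT⁴/S.
α/ε = 5.67×10⁻⁸·(221)⁴/741 = 5.67×10⁻⁸·2.385×10⁹/741.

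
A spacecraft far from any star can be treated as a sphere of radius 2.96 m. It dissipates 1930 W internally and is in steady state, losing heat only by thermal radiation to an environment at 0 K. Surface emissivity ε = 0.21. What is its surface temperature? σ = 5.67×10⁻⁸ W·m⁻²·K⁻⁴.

T ≈ 196 K

Steady state: internal power = radiated power, P = εσA T⁴.
Radiating area A = 4πr² = 110.1 m².
T⁴ = P/(εσA) = 1930/(0.21·5.67×10⁻⁸·110.1) = 1.472×10⁹ K⁴.
T = (1.472×10⁹)^(1/4).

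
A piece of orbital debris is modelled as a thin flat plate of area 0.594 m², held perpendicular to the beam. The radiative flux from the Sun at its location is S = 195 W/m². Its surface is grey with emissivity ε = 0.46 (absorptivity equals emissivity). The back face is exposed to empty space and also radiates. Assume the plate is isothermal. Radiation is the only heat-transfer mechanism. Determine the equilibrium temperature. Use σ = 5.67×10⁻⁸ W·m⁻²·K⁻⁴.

At equilibrium, absorbed power = emitted power.
Absorbing cross-section = A = 0.5940 m²; emitting surface = 2A = 1.188 m² (ratio 2).
εS·A_cross = εσ·A_surf·T⁴  ⇒  T⁴ = S/(2σ)   (ε cancels).
T⁴ = 195/(2·5.67×10⁻⁸) = 1.720×10⁹ K⁴.
T = (1.720×10⁹)^(1/4).

T ≈ 204 K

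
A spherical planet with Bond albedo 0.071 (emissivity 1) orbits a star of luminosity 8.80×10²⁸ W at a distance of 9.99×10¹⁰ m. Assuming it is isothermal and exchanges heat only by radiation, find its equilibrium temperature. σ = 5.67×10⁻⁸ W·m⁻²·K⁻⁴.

T ≈ 1300 K

First find the stellar flux at distance d: S = L/(4πd²) = 8.80×10²⁸/(4π·(9.99×10¹⁰)²) = 7.017×10⁵ W/m².
For an isothermal sphere, absorbed (1−a)S·πr² = emitted σ·4πr²·T⁴, so T⁴ = (1−a)S/(4σ).
T⁴ = 0.929·7.017×10⁵/(4·5.67×10⁻⁸) = 2.874×10¹² K⁴.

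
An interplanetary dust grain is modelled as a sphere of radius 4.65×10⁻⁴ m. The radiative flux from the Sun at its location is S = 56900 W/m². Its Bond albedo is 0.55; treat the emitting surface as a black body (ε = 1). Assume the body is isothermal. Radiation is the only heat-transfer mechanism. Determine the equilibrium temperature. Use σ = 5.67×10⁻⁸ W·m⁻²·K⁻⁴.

T ≈ 580 K

At equilibrium, absorbed power = emitted power.
Absorbing cross-section = πr² = 6.793×10⁻⁷ m²; emitting surface = 4πr² = 2.717×10⁻⁶ m² (ratio 4).
(1−a)S·A_cross = εσ·A_surf·T⁴  ⇒  T⁴ = (1−a)S/(4σ).
T⁴ = 0.450·56900/(4·5.67×10⁻⁸) = 1.129×10¹¹ K⁴.
T = (1.129×10¹¹)^(1/4).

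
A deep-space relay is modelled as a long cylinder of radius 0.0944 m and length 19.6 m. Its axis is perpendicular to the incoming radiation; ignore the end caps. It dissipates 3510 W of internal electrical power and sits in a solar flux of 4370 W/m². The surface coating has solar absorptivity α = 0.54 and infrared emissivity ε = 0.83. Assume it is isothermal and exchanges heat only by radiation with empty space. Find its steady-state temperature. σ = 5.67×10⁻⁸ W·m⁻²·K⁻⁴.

At steady state, absorbed solar power + internal power = radiated power.
Absorbed: α·S·A_cross = 0.54·4370·3.700 = 8732 W (cross-section 2rL).
Total input = 8732 + 3510 = 12240 W.
Radiated: εσ·A_surf·T⁴ with A_surf = 2πrL = 11.63 m².
T⁴ = 12240/(0.83·5.67×10⁻⁸·11.63) = 2.238×10¹⁰ K⁴.

T ≈ 387 K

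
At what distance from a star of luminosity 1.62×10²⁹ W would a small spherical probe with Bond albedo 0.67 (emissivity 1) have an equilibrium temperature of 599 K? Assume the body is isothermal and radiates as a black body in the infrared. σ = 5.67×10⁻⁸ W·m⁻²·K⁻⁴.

For an isothermal black-emitting sphere, (1−a)S·πr² = σ·4πr²·T⁴ ⇒ S = 4σT⁴/(1−a).
S = 4·5.67×10⁻⁸·(599)⁴/0.330 = 88480 W/m².
Flux falls as S = L/(4πd²), so d = √(L/(4πS)) = √(1.62×10²⁹/(4π·88480)).

d ≈ 3.82×10¹¹ m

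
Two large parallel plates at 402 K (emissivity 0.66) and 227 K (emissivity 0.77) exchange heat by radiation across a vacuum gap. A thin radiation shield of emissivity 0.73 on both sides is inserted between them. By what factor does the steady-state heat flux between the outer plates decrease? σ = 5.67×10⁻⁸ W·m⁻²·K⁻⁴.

Without shield: q₀ = σΔ(T⁴)/(1/ε₁+1/ε₂−1) with denominator 1.814.
With shield the two gaps are in series; the resistances add: (1/ε₁+1/ε_s−1)+(1/ε_s+1/ε₂−1) = 1.885+1.669 = 3.554.
Heat-flux ratio q₀/q = 3.554/1.814.

factor ≈ 1.96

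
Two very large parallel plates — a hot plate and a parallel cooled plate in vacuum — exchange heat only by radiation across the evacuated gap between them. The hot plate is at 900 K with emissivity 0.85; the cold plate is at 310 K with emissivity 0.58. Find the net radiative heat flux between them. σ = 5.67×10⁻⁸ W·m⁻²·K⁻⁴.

q ≈ 19300 W/m²

For two infinite grey parallel plates, q = σ(T₁⁴ − T₂⁴)/(1/ε₁ + 1/ε₂ − 1).
T₁⁴ − T₂⁴ = 6.561×10¹¹ − 9.235×10⁹ = 6.469×10¹¹ K⁴.
1/ε₁ + 1/ε₂ − 1 = 1.176 + 1.724 − 1 = 1.901.
q = 5.67×10⁻⁸ × 6.469×10¹¹ / 1.901.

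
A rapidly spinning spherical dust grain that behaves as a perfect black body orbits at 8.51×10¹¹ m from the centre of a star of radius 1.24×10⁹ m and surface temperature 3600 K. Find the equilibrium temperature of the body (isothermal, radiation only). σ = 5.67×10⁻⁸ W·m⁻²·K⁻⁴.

T ≈ 97.2 K

The star's surface emits σT_*⁴; at distance d the flux is S = σT_*⁴(R_*/d)².
S = 5.67×10⁻⁸·(3600)⁴·(1.24×10⁹/8.51×10¹¹)² = 20.22 W/m².
For an isothermal sphere T⁴ = (1−a)S/(4σ) = 8.915×10⁷ K⁴.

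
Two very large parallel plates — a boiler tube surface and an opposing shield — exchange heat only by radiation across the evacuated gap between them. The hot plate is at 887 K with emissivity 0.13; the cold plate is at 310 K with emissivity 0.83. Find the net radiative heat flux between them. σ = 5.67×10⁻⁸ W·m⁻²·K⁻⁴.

q ≈ 4380 W/m²

For two infinite grey parallel plates, q = σ(T₁⁴ − T₂⁴)/(1/ε₁ + 1/ε₂ − 1).
T₁⁴ − T₂⁴ = 6.190×10¹¹ − 9.235×10⁹ = 6.098×10¹¹ K⁴.
1/ε₁ + 1/ε₂ − 1 = 7.692 + 1.205 − 1 = 7.897.
q = 5.67×10⁻⁸ × 6.098×10¹¹ / 7.897.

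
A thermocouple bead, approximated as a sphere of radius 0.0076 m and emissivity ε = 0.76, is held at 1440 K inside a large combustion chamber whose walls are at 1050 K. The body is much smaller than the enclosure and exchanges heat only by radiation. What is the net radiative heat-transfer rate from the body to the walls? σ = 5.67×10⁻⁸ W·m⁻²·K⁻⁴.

P_net ≈ 96.5 W

For a small grey body in a large enclosure: P_net = εσA(T_body⁴ − T_wall⁴).
A = 4πr² = 7.258×10⁻⁴ m²; T_body⁴ − T_wall⁴ = 4.300×10¹² − 1.216×10¹² = 3.084×10¹² K⁴.
|P_net| = 0.76·5.67×10⁻⁸·7.258×10⁻⁴·3.084×10¹².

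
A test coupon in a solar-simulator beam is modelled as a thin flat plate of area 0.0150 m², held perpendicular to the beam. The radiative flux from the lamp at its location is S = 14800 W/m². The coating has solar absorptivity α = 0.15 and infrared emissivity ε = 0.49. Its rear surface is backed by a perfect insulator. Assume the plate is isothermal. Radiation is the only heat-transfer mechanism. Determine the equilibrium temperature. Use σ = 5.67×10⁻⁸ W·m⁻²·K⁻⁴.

T ≈ 532 K

At equilibrium, absorbed power = emitted power.
Absorbing cross-section = A = 0.01500 m²; emitting surface = A = 0.01500 m² (ratio 1).
αS·A_cross = εσ·A_surf·T⁴  ⇒  T⁴ = αS/(ε·1σ).
T⁴ = 0.150·14800/(0.49·1·5.67×10⁻⁸) = 7.990×10¹⁰ K⁴.
T = (7.990×10¹⁰)^(1/4).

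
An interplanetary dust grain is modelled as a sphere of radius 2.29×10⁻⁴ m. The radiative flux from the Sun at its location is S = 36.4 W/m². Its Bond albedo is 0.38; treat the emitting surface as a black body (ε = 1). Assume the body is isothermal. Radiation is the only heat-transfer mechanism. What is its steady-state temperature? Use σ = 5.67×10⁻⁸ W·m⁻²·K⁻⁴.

At equilibrium, absorbed power = emitted power.
Absorbing cross-section = πr² = 1.647×10⁻⁷ m²; emitting surface = 4πr² = 6.590×10⁻⁷ m² (ratio 4).
(1−a)S·A_cross = εσ·A_surf·T⁴  ⇒  T⁴ = (1−a)S/(4σ).
T⁴ = 0.620·36.4/(4·5.67×10⁻⁸) = 9.951×10⁷ K⁴.
T = (9.951×10⁷)^(1/4).

T ≈ 99.9 K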